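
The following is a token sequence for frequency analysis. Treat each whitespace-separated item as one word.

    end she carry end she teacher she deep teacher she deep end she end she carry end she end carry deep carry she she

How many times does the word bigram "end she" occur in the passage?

5

Scanning the 23 overlapping bigram windows for "end she":
  position 1–2: end she
  position 4–5: end she
  position 12–13: end she
  position 14–15: end she
  position 17–18: end she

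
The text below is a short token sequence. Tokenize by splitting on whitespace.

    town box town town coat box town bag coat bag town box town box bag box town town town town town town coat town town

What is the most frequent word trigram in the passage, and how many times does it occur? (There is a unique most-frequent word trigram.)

"town town town", 4 times

Trigram frequencies (highest first):
  town town town: 4
  town box town: 2
  box town town: 2
  town town coat: 2
  town coat box: 1
  coat box town: 1
  … (11 more, each ≤ 1)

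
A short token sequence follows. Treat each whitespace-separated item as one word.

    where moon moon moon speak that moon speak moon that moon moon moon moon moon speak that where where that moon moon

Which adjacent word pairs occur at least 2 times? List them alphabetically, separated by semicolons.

moon moon; moon speak; speak that; that moon

Bigram counts meeting the condition (at least 2 times):
  moon moon: 7
  moon speak: 3
  speak that: 2
  that moon: 3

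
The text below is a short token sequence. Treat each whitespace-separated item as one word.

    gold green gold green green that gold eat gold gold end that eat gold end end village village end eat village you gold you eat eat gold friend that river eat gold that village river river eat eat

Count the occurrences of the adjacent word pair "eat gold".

4

Scanning the 37 overlapping bigram windows for "eat gold":
  position 8–9: eat gold
  position 13–14: eat gold
  position 26–27: eat gold
  position 31–32: eat gold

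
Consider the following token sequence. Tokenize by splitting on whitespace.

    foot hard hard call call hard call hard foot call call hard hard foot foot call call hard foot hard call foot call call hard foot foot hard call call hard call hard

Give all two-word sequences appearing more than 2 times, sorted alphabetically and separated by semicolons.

call call; call hard; foot call; foot hard; hard call; hard foot

Bigram counts meeting the condition (more than 2 times):
  call call: 5
  call hard: 7
  foot call: 3
  foot hard: 3
  hard call: 5
  hard foot: 4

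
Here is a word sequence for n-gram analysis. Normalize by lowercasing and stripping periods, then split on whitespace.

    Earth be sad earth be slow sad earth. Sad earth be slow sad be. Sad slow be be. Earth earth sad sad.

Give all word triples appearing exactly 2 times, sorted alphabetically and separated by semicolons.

Trigram counts meeting the condition (exactly 2 times):
  be slow sad: 2
  earth be slow: 2
  sad earth be: 2

be slow sad; earth be slow; sad earth be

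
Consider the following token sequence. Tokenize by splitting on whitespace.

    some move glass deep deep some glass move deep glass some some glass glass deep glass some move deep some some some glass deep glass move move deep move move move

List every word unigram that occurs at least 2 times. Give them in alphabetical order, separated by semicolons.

deep; glass; move; some

Unigram counts meeting the condition (at least 2 times):
  deep: 7
  glass: 8
  move: 8
  some: 8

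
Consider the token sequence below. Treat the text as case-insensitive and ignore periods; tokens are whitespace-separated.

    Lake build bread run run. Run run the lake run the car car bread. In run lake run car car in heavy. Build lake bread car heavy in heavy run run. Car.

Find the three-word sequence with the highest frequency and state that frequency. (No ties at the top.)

"run run run", 2 times

Trigram frequencies (highest first):
  run run run: 2
  lake build bread: 1
  build bread run: 1
  bread run run: 1
  run run the: 1
  run the lake: 1
  … (23 more, each ≤ 1)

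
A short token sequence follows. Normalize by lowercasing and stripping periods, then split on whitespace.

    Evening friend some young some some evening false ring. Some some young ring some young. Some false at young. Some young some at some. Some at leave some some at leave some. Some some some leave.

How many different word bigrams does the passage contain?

36 tokens → 35 bigram windows in total.
Repeated bigrams (each contributes count−1 duplicates):
  some some: 7
  some young: 4
  young some: 4
  some at: 3
  at leave: 2
  leave some: 2
  ring some: 2
17 duplicate windows → 35 − 17 = 18 distinct.

18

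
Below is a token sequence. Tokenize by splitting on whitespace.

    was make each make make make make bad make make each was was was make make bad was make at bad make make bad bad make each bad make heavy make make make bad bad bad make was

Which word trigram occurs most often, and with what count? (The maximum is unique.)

"make make bad", 4 times

Trigram frequencies (highest first):
  make make bad: 4
  make make make: 3
  bad make make: 2
  make bad bad: 2
  bad bad make: 2
  was make each: 1
  … (22 more, each ≤ 1)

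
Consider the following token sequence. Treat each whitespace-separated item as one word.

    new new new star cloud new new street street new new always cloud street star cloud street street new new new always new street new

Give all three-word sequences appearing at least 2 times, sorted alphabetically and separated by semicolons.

new new always; new new new; street new new; street street new

Trigram counts meeting the condition (at least 2 times):
  new new always: 2
  new new new: 2
  street new new: 2
  street street new: 2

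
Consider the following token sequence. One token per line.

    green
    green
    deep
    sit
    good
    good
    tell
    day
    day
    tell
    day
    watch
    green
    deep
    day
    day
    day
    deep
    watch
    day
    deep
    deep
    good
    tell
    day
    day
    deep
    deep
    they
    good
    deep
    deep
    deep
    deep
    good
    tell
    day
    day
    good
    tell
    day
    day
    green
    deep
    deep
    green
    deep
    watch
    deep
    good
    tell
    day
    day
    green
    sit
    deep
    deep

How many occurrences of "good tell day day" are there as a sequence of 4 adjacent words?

5

Scanning the 54 overlapping 4-gram windows for "good tell day day":
  position 6–9: good tell day day
  position 23–26: good tell day day
  position 35–38: good tell day day
  position 39–42: good tell day day
  position 50–53: good tell day day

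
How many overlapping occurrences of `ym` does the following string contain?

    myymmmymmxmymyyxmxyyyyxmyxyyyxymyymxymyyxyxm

Sliding a length-2 window over the 44 characters (43 positions):
  position 3–4: ym
  position 7–8: ym
  position 12–13: ym
  position 31–32: ym
  position 34–35: ym
  position 37–38: ym

6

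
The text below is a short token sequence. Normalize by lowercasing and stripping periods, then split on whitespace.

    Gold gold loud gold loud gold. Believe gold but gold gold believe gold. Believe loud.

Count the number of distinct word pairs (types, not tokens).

8

15 tokens → 14 bigram windows in total.
Repeated bigrams (each contributes count−1 duplicates):
  gold believe: 3
  believe gold: 2
  gold gold: 2
  gold loud: 2
  loud gold: 2
6 duplicate windows → 14 − 6 = 8 distinct.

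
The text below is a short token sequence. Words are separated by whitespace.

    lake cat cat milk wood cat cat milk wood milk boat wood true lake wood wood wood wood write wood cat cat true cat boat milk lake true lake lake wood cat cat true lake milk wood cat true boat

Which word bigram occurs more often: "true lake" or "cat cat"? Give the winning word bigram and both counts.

"cat cat" (4 vs 3)

"true lake": 3 occurrences
"cat cat": 4 occurrences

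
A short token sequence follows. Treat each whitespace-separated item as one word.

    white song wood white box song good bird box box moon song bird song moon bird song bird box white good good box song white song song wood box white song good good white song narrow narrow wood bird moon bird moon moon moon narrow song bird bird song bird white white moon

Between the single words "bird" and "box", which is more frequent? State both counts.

"bird": 9 occurrences
"box": 6 occurrences

"bird" (9 vs 6)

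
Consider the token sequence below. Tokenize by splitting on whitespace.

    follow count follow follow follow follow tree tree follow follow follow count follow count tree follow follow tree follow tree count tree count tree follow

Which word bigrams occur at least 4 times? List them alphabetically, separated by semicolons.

follow follow; tree follow

Bigram counts meeting the condition (at least 4 times):
  follow follow: 6
  tree follow: 4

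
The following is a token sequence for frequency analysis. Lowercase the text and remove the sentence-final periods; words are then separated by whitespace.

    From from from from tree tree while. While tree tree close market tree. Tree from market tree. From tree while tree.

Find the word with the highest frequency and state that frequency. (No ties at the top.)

Unigram frequencies (highest first):
  tree: 9
  from: 6
  while: 3
  market: 2
  close: 1

"tree", 9 times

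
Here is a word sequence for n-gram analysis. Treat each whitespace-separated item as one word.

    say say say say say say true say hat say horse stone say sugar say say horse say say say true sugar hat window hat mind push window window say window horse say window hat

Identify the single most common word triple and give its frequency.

"say say say", 5 times

Trigram frequencies (highest first):
  say say say: 5
  say say true: 2
  say true say: 1
  true say hat: 1
  say hat say: 1
  hat say horse: 1
  … (22 more, each ≤ 1)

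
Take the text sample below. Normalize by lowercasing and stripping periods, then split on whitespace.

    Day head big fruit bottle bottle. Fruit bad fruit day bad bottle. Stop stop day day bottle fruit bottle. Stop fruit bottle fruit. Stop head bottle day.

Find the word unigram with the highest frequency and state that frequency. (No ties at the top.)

"bottle", 7 times

Unigram frequencies (highest first):
  bottle: 7
  fruit: 6
  day: 5
  stop: 4
  head: 2
  bad: 2
  … (1 more, each ≤ 1)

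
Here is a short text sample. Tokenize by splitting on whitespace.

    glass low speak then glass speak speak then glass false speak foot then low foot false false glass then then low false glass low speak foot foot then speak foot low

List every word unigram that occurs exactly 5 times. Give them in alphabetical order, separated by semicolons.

Unigram counts meeting the condition (exactly 5 times):
  foot: 5
  glass: 5
  low: 5

foot; glass; low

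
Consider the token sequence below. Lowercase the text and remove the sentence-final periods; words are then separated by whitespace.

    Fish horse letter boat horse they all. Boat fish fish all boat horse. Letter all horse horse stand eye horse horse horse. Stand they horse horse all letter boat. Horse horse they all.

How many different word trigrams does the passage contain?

28

33 tokens → 31 trigram windows in total.
Repeated trigrams (each contributes count−1 duplicates):
  horse horse stand: 2
  horse they all: 2
  letter boat horse: 2
3 duplicate windows → 31 − 3 = 28 distinct.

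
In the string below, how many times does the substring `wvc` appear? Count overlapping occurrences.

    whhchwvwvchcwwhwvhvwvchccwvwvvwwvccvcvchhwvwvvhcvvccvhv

3

Sliding a length-3 window over the 55 characters (53 positions):
  position 8–10: wvc
  position 20–22: wvc
  position 32–34: wvc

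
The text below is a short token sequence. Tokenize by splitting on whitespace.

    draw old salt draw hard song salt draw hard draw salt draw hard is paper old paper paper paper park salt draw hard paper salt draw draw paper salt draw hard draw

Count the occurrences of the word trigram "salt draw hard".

Scanning the 30 overlapping trigram windows for "salt draw hard":
  position 3–5: salt draw hard
  position 7–9: salt draw hard
  position 11–13: salt draw hard
  position 21–23: salt draw hard
  position 29–31: salt draw hard

5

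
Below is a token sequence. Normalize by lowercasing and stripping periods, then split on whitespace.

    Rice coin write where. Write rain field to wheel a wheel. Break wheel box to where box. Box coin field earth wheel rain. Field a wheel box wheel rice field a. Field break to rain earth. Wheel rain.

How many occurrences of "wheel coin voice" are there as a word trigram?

Scanning the 36 overlapping trigram windows for "wheel coin voice":
  (none found)

0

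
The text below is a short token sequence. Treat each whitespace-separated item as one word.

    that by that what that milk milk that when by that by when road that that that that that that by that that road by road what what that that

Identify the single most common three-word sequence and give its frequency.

"that that that", 4 times

Trigram frequencies (highest first):
  that that that: 4
  that by that: 2
  by that what: 1
  that what that: 1
  what that milk: 1
  that milk milk: 1
  … (18 more, each ≤ 1)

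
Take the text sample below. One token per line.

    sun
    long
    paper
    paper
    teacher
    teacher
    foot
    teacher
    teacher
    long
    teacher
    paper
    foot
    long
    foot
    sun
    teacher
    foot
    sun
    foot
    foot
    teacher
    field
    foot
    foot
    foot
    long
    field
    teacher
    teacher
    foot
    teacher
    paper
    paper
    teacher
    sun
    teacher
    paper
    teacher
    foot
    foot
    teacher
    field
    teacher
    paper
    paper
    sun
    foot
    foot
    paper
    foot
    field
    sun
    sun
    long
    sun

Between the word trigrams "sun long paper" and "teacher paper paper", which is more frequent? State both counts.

"teacher paper paper" (2 vs 1)

"sun long paper": 1 occurrence
"teacher paper paper": 2 occurrences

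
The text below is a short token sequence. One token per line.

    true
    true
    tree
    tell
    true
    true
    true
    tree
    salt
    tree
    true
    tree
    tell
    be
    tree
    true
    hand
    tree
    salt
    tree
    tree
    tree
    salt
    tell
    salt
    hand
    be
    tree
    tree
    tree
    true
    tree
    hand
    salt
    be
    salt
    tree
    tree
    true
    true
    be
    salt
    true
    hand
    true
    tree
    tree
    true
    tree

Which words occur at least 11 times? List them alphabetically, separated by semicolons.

Unigram counts meeting the condition (at least 11 times):
  tree: 18
  true: 13

tree; true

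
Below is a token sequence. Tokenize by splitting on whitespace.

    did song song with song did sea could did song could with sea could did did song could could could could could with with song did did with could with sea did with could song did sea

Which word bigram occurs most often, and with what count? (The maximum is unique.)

"could could", 4 times

Bigram frequencies (highest first):
  could could: 4
  did song: 3
  song did: 3
  could with: 3
  with song: 2
  did sea: 2
  … (12 more, each ≤ 2)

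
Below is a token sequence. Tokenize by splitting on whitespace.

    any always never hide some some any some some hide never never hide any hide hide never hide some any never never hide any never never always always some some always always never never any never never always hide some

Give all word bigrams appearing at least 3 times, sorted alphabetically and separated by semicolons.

any never; hide some; never hide; never never; some some

Bigram counts meeting the condition (at least 3 times):
  any never: 3
  hide some: 3
  never hide: 4
  never never: 5
  some some: 3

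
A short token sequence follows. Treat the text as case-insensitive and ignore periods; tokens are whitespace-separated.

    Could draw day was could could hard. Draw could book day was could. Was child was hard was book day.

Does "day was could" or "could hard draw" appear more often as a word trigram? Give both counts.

"day was could": 2 occurrences
"could hard draw": 1 occurrence

"day was could" (2 vs 1)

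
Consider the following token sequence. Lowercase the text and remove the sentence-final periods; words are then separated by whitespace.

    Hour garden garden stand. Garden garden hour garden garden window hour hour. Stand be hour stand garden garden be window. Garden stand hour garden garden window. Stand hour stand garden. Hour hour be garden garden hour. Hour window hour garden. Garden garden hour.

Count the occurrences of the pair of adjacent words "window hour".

Scanning the 42 overlapping bigram windows for "window hour":
  position 10–11: window hour
  position 38–39: window hour

2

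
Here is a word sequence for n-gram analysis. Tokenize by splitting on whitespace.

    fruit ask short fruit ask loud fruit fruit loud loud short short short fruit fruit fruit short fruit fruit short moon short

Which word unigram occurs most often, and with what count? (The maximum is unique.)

Unigram frequencies (highest first):
  fruit: 9
  short: 7
  loud: 3
  ask: 2
  moon: 1

"fruit", 9 times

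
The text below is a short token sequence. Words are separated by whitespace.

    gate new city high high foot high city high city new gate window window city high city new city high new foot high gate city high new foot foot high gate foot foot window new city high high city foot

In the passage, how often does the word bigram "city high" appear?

Scanning the 39 overlapping bigram windows for "city high":
  position 3–4: city high
  position 8–9: city high
  position 15–16: city high
  position 19–20: city high
  position 25–26: city high
  position 36–37: city high

6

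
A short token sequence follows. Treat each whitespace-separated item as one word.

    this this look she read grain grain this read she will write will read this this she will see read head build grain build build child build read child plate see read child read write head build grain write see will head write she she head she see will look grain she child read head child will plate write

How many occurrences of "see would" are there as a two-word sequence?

Scanning the 58 overlapping bigram windows for "see would":
  (none found)

0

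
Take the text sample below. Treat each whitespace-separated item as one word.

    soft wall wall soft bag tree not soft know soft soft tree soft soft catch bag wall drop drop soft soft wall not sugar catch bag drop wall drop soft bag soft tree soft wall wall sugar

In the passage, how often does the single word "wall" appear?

7

Scanning the 37 tokens for "wall":
  position 2: wall
  position 3: wall
  position 17: wall
  position 22: wall
  position 28: wall
  position 35: wall
  position 36: wall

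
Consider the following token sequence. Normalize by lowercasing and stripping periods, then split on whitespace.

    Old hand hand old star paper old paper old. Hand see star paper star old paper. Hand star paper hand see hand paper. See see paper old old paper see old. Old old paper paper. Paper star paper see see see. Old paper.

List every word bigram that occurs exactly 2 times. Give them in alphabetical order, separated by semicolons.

Bigram counts meeting the condition (exactly 2 times):
  hand see: 2
  old hand: 2
  paper hand: 2
  paper paper: 2
  paper star: 2
  see old: 2

hand see; old hand; paper hand; paper paper; paper star; see old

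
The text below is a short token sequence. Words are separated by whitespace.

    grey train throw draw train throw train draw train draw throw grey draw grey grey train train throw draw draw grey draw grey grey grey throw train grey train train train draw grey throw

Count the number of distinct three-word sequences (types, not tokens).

34 tokens → 32 trigram windows in total.
Repeated trigrams (each contributes count−1 duplicates):
  draw grey grey: 2
  grey draw grey: 2
  grey train train: 2
  train throw draw: 2
4 duplicate windows → 32 − 4 = 28 distinct.

28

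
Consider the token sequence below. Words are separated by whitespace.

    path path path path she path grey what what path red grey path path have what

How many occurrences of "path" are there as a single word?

8

Scanning the 16 tokens for "path":
  position 1: path
  position 2: path
  position 3: path
  position 4: path
  position 6: path
  position 10: path
  position 13: path
  position 14: path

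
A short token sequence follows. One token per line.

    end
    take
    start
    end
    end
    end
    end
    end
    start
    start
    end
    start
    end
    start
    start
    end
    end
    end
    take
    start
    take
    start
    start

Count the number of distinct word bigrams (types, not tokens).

23 tokens → 22 bigram windows in total.
Repeated bigrams (each contributes count−1 duplicates):
  end end: 6
  start end: 4
  end start: 3
  start start: 3
  take start: 3
  end take: 2
15 duplicate windows → 22 − 15 = 7 distinct.

7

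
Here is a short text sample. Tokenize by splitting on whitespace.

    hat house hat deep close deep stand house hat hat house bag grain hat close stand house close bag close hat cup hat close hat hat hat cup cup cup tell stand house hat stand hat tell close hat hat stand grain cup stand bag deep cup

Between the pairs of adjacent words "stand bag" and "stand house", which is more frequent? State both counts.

"stand house" (3 vs 1)

"stand bag": 1 occurrence
"stand house": 3 occurrences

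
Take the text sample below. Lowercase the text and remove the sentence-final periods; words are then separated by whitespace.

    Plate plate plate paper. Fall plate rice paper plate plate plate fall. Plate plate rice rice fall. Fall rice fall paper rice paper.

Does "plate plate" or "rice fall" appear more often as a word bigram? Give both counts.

"plate plate": 5 occurrences
"rice fall": 2 occurrences

"plate plate" (5 vs 2)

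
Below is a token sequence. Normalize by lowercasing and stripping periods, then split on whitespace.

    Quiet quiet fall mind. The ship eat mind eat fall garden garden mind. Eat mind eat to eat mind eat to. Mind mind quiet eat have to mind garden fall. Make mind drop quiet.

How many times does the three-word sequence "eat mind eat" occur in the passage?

3

Scanning the 32 overlapping trigram windows for "eat mind eat":
  position 7–9: eat mind eat
  position 14–16: eat mind eat
  position 18–20: eat mind eat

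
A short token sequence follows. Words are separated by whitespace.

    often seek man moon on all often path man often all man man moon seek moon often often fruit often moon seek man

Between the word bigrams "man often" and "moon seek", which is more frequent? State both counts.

"moon seek" (2 vs 1)

"man often": 1 occurrence
"moon seek": 2 occurrences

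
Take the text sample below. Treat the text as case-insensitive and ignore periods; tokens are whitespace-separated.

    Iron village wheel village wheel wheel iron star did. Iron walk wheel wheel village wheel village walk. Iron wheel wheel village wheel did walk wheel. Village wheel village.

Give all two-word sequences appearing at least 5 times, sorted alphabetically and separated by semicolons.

Bigram counts meeting the condition (at least 5 times):
  village wheel: 5
  wheel village: 6

village wheel; wheel village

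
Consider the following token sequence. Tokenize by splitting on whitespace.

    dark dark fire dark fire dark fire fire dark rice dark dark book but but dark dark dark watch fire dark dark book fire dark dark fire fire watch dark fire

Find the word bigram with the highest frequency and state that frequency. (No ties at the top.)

Bigram frequencies (highest first):
  dark dark: 6
  dark fire: 5
  fire dark: 5
  fire fire: 2
  dark book: 2
  dark rice: 1
  … (9 more, each ≤ 1)

"dark dark", 6 times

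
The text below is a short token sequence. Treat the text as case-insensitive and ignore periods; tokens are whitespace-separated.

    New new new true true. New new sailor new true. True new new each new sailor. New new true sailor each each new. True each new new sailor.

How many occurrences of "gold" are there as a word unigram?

Scanning the 28 tokens for "gold":
  (none found)

0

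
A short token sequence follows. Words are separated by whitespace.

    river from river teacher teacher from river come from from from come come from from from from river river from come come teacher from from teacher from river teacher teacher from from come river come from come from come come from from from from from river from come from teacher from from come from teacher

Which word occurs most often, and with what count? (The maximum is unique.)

Unigram frequencies (highest first):
  from: 27
  come: 12
  river: 8
  teacher: 8

"from", 27 times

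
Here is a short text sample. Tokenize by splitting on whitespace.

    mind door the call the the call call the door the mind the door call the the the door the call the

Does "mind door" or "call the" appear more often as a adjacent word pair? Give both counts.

"mind door": 1 occurrence
"call the": 4 occurrences

"call the" (4 vs 1)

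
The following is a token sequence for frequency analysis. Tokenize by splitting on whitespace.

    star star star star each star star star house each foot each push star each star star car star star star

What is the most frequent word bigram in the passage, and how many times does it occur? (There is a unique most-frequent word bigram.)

"star star", 8 times

Bigram frequencies (highest first):
  star star: 8
  star each: 2
  each star: 2
  star house: 1
  house each: 1
  each foot: 1
  … (5 more, each ≤ 1)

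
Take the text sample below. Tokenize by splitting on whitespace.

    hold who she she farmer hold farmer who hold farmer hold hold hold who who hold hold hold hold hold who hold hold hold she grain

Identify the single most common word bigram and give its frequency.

Bigram frequencies (highest first):
  hold hold: 8
  hold who: 3
  who hold: 3
  farmer hold: 2
  hold farmer: 2
  who she: 1
  … (6 more, each ≤ 1)

"hold hold", 8 times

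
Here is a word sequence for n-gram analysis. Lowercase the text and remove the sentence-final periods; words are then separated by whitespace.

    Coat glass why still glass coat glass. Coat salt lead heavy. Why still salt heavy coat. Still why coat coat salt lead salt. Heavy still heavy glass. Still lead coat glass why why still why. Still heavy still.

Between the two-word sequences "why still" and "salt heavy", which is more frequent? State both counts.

"why still": 4 occurrences
"salt heavy": 2 occurrences

"why still" (4 vs 2)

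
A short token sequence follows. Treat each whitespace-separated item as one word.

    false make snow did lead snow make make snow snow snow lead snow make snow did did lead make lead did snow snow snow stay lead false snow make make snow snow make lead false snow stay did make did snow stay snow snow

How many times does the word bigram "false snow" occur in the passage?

2

Scanning the 43 overlapping bigram windows for "false snow":
  position 27–28: false snow
  position 35–36: false snow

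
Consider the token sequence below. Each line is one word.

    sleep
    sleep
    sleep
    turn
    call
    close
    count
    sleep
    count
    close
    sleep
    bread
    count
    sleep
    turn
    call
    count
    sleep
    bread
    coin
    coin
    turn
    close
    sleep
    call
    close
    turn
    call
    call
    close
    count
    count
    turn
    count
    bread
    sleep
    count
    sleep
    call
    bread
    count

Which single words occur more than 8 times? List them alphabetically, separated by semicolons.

Unigram counts meeting the condition (more than 8 times):
  count: 9
  sleep: 10

count; sleep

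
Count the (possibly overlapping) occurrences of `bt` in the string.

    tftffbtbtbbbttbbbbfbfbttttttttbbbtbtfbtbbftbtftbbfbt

9

Sliding a length-2 window over the 52 characters (51 positions):
  position 6–7: bt
  position 8–9: bt
  position 12–13: bt
  position 22–23: bt
  position 33–34: bt
  position 35–36: bt
  position 38–39: bt
  position 44–45: bt
  position 51–52: bt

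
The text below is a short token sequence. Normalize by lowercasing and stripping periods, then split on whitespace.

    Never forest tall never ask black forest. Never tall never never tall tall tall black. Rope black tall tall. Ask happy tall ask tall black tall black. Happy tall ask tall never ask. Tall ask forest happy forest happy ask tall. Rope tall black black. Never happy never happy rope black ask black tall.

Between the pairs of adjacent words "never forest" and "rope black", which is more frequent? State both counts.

"rope black" (2 vs 1)

"never forest": 1 occurrence
"rope black": 2 occurrences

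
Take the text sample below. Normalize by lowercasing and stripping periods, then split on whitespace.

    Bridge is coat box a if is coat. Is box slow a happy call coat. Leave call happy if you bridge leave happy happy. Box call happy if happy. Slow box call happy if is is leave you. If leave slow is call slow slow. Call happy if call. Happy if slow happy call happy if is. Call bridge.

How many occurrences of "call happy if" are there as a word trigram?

Scanning the 57 overlapping trigram windows for "call happy if":
  position 17–19: call happy if
  position 26–28: call happy if
  position 32–34: call happy if
  position 46–48: call happy if
  position 49–51: call happy if
  position 54–56: call happy if

6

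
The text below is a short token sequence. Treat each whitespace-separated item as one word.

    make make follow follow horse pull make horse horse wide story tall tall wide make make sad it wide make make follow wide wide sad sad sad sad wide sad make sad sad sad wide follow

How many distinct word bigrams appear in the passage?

24

36 tokens → 35 bigram windows in total.
Repeated bigrams (each contributes count−1 duplicates):
  sad sad: 5
  make make: 3
  make follow: 2
  make sad: 2
  sad wide: 2
  wide make: 2
  wide sad: 2
11 duplicate windows → 35 − 11 = 24 distinct.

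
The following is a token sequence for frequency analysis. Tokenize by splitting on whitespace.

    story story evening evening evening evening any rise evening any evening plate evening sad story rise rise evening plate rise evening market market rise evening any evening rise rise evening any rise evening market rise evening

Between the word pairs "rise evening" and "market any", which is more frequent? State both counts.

"rise evening" (7 vs 0)

"rise evening": 7 occurrences
"market any": 0 occurrences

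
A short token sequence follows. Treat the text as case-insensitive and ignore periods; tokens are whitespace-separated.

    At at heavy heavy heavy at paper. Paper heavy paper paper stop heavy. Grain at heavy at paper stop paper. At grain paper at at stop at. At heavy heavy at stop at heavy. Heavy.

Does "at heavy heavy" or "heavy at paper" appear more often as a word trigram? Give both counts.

"at heavy heavy" (3 vs 2)

"at heavy heavy": 3 occurrences
"heavy at paper": 2 occurrences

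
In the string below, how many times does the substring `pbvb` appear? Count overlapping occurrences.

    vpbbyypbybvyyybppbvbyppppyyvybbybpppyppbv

1

Sliding a length-4 window over the 41 characters (38 positions):
  position 17–20: pbvb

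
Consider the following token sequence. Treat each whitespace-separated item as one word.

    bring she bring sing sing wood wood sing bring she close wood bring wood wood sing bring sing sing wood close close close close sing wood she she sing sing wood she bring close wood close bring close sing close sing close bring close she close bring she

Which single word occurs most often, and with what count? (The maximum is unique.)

"close", 12 times

Unigram frequencies (highest first):
  close: 12
  sing: 11
  bring: 9
  wood: 9
  she: 7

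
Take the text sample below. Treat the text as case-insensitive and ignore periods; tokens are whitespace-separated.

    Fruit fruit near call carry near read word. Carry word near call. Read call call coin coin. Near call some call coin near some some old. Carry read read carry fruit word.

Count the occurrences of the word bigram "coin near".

2

Scanning the 31 overlapping bigram windows for "coin near":
  position 17–18: coin near
  position 22–23: coin near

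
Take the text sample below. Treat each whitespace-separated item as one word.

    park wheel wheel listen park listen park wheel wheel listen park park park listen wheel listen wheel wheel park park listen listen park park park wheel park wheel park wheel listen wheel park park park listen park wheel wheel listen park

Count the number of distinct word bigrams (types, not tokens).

9

41 tokens → 40 bigram windows in total.
Repeated bigrams (each contributes count−1 duplicates):
  park park: 7
  listen park: 6
  park wheel: 6
  wheel listen: 5
  park listen: 4
  wheel park: 4
  wheel wheel: 4
  listen wheel: 3
31 duplicate windows → 40 − 31 = 9 distinct.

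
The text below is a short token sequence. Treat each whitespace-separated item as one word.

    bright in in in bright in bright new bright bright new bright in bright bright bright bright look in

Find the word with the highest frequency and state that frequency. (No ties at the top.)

"bright", 10 times

Unigram frequencies (highest first):
  bright: 10
  in: 6
  new: 2
  look: 1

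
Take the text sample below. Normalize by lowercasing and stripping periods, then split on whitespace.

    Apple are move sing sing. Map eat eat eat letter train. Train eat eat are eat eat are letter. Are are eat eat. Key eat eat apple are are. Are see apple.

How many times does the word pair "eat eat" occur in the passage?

Scanning the 31 overlapping bigram windows for "eat eat":
  position 7–8: eat eat
  position 8–9: eat eat
  position 13–14: eat eat
  position 16–17: eat eat
  position 22–23: eat eat
  position 25–26: eat eat

6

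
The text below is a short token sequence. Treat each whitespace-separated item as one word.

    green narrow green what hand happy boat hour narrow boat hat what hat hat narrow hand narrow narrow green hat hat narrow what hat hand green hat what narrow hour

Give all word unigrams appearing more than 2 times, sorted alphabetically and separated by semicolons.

green; hand; hat; narrow; what

Unigram counts meeting the condition (more than 2 times):
  green: 4
  hand: 3
  hat: 7
  narrow: 7
  what: 4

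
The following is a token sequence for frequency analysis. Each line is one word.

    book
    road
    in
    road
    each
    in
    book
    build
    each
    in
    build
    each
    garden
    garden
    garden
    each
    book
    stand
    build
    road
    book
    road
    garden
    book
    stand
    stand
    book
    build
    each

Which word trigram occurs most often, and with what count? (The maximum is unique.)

Trigram frequencies (highest first):
  book build each: 2
  book road in: 1
  road in road: 1
  in road each: 1
  road each in: 1
  each in book: 1
  … (20 more, each ≤ 1)

"book build each", 2 times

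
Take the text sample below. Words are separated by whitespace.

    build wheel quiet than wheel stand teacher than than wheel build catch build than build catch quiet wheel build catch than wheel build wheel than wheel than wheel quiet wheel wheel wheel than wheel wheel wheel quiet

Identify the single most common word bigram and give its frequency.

"than wheel", 6 times

Bigram frequencies (highest first):
  than wheel: 6
  wheel wheel: 4
  wheel quiet: 3
  wheel build: 3
  build catch: 3
  wheel than: 3
  … (12 more, each ≤ 2)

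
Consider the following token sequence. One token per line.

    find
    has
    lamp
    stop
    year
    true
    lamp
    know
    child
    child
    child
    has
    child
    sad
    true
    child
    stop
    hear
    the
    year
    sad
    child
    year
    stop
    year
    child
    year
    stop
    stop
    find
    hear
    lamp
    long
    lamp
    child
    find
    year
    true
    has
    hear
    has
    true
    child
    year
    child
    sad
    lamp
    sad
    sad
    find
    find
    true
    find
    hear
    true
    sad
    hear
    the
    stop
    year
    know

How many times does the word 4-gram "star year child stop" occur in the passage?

0

Scanning the 58 overlapping 4-gram windows for "star year child stop":
  (none found)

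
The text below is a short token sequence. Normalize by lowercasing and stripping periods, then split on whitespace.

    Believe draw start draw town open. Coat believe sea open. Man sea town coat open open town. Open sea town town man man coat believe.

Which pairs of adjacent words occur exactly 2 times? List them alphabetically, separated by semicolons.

coat believe; sea town; town open

Bigram counts meeting the condition (exactly 2 times):
  coat believe: 2
  sea town: 2
  town open: 2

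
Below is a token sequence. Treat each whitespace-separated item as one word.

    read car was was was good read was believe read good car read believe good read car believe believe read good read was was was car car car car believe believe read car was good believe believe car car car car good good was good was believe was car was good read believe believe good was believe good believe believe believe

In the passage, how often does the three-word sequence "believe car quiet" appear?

Scanning the 59 overlapping trigram windows for "believe car quiet":
  (none found)

0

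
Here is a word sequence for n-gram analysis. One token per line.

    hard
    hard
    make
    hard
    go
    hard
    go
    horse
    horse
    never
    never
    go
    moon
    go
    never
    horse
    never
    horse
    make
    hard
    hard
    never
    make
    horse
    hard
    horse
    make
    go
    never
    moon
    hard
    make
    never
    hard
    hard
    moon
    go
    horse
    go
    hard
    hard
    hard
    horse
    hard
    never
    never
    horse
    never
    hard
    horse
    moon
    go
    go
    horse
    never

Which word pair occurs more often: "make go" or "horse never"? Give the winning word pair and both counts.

"horse never" (4 vs 1)

"make go": 1 occurrence
"horse never": 4 occurrences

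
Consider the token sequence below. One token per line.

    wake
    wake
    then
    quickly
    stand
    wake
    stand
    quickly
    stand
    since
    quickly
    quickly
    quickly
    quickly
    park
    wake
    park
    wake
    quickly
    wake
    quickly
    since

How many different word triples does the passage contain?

22 tokens → 20 trigram windows in total.
Repeated trigrams (each contributes count−1 duplicates):
  quickly quickly quickly: 2
1 duplicate windows → 20 − 1 = 19 distinct.

19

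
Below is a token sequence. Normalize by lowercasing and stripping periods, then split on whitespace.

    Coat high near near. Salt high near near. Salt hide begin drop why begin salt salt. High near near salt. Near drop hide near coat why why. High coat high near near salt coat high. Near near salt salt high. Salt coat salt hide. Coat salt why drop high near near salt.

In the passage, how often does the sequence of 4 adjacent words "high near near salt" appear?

6

Scanning the 49 overlapping 4-gram windows for "high near near salt":
  position 2–5: high near near salt
  position 6–9: high near near salt
  position 17–20: high near near salt
  position 30–33: high near near salt
  position 35–38: high near near salt
  position 49–52: high near near salt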